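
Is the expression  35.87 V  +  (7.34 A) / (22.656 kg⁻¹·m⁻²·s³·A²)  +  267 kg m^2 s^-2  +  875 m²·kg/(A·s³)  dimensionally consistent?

No

Dimensions:
  35.87 V:  V = J·C⁻¹ = kg·m²·s⁻³·A⁻¹
  (7.34 A) / (22.656 kg⁻¹·m⁻²·s³·A²):  [A] / [kg⁻¹·m⁻²·s³·A²] = kg·m²·s⁻³·A⁻¹
  267 kg m^2 s^-2:  kg·m²·s⁻²
  875 m²·kg/(A·s³):  kg·m²·s⁻³·A⁻¹
The terms do not share a single dimension (kg·m²·s⁻² vs kg·m²·s⁻³·A⁻¹).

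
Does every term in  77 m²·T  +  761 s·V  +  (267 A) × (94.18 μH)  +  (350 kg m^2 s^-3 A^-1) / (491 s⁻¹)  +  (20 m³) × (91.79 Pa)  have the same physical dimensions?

No

Expand each in SI base units:
  77 m²·T:  T·m² = Wb·m⁻²·m² = kg·m²·s⁻²·A⁻¹
  761 s·V:  V·s = J·C⁻¹·s = kg·m²·s⁻²·A⁻¹
  (267 A) × (94.18 μH):  [A] · [kg·m²·s⁻²·A⁻²] = kg·m²·s⁻²·A⁻¹
  (350 kg m^2 s^-3 A^-1) / (491 s⁻¹):  [kg·m²·s⁻³·A⁻¹] / [s⁻¹] = kg·m²·s⁻²·A⁻¹
  (20 m³) × (91.79 Pa):  [m³] · [kg·m⁻¹·s⁻²] = kg·m²·s⁻²
The terms do not share a single dimension (kg·m²·s⁻² vs kg·m²·s⁻²·A⁻¹).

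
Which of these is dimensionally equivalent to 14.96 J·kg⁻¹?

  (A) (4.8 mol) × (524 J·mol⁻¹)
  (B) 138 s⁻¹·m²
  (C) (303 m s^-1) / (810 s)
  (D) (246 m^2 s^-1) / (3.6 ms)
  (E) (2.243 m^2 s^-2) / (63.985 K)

Reference: J·kg⁻¹ = N·m·kg⁻¹ = m²·s⁻².
Each option:
  (A) [mol] · [kg·m²·s⁻²·mol⁻¹] = kg·m²·s⁻²
  (B) m²·s⁻¹
  (C) [m·s⁻¹] / [s] = m·s⁻²
  (D) [m²·s⁻¹] / [s] = m²·s⁻²  ← same
  (E) [m²·s⁻²] / [K] = m²·s⁻²·K⁻¹
Only (D) matches m²·s⁻².

(D)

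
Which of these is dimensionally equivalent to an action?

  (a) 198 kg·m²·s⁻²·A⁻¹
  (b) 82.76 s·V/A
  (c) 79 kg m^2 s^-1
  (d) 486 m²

Reference: [action] = kg·m²·s⁻¹.
Each option:
  (a) kg·m²·s⁻²·A⁻¹
  (b) V·s·A⁻¹ = J·C⁻¹·s·A⁻¹ = kg·m²·s⁻²·A⁻²
  (c) kg·m²·s⁻¹  ← same
  (d) m²
Only (c) matches kg·m²·s⁻¹.

(c)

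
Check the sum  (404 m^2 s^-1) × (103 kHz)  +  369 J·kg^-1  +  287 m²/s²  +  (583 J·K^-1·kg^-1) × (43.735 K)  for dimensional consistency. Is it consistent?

Yes

Reduce each to base SI dimensions:
  (404 m^2 s^-1) × (103 kHz):  [m²·s⁻¹] · [s⁻¹] = m²·s⁻²
  369 J·kg^-1:  J·kg⁻¹ = N·m·kg⁻¹ = m²·s⁻²
  287 m²/s²:  m²·s⁻²
  (583 J·K^-1·kg^-1) × (43.735 K):  [m²·s⁻²·K⁻¹] · [K] = m²·s⁻²
Every term reduces to m²·s⁻².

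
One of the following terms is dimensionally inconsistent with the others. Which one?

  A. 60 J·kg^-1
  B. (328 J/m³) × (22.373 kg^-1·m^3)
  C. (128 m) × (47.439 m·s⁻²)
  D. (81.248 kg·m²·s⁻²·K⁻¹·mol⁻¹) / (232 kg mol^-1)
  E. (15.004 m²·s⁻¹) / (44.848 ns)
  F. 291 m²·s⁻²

D.

Expand each in SI base units:
  A. J·kg⁻¹ = N·m·kg⁻¹ = m²·s⁻²
  B. [kg·m⁻¹·s⁻²] · [kg⁻¹·m³] = m²·s⁻²
  C. [m] · [m·s⁻²] = m²·s⁻²
  D. [kg·m²·s⁻²·K⁻¹·mol⁻¹] / [kg·mol⁻¹] = m²·s⁻²·K⁻¹
  E. [m²·s⁻¹] / [s] = m²·s⁻²
  F. m²·s⁻²
All reduce to m²·s⁻² except D., which is m²·s⁻²·K⁻¹.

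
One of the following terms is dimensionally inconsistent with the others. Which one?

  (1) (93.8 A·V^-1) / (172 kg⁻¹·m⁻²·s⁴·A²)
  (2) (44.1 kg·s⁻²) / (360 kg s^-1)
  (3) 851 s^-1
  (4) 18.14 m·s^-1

(4)

Dimensions:
  (1) [kg⁻¹·m⁻²·s³·A²] / [kg⁻¹·m⁻²·s⁴·A²] = s⁻¹
  (2) [kg·s⁻²] / [kg·s⁻¹] = s⁻¹
  (3) s⁻¹
  (4) m·s⁻¹
All reduce to s⁻¹ except (4), which is m·s⁻¹.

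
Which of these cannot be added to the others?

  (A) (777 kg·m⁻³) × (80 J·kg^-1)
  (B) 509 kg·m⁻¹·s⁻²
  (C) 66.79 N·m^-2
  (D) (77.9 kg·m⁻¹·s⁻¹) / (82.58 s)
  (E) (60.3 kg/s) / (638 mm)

(E)

Dimensions:
  (A) [kg·m⁻³] · [m²·s⁻²] = kg·m⁻¹·s⁻²
  (B) kg·m⁻¹·s⁻²
  (C) N·m⁻² = kg·m·s⁻²·m⁻² = kg·m⁻¹·s⁻²
  (D) [kg·m⁻¹·s⁻¹] / [s] = kg·m⁻¹·s⁻²
  (E) [kg·s⁻¹] / [m] = kg·m⁻¹·s⁻¹
All reduce to kg·m⁻¹·s⁻² except (E), which is kg·m⁻¹·s⁻¹.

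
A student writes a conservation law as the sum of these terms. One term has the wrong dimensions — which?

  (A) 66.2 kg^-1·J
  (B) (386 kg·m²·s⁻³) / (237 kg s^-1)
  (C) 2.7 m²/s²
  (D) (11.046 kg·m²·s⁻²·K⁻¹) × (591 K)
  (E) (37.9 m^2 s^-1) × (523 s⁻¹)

Dimensions:
  (A) J·kg⁻¹ = N·m·kg⁻¹ = m²·s⁻²
  (B) [kg·m²·s⁻³] / [kg·s⁻¹] = m²·s⁻²
  (C) m²·s⁻²
  (D) [kg·m²·s⁻²·K⁻¹] · [K] = kg·m²·s⁻²
  (E) [m²·s⁻¹] · [s⁻¹] = m²·s⁻²
All reduce to m²·s⁻² except (D), which is kg·m²·s⁻².

(D)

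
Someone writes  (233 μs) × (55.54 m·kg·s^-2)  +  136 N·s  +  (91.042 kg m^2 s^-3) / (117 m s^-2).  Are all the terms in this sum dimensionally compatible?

Reduce each to base SI dimensions:
  (233 μs) × (55.54 m·kg·s^-2):  [s] · [kg·m·s⁻²] = kg·m·s⁻¹
  136 N·s:  N·s = kg·m·s⁻²·s = kg·m·s⁻¹
  (91.042 kg m^2 s^-3) / (117 m s^-2):  [kg·m²·s⁻³] / [m·s⁻²] = kg·m·s⁻¹
Every term reduces to kg·m·s⁻¹.

Yes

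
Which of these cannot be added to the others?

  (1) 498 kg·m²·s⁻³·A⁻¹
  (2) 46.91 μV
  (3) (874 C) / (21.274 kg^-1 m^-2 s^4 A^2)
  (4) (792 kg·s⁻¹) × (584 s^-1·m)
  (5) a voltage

Work out the base dimensions of each:
  (1) kg·m²·s⁻³·A⁻¹
  (2) V = J·C⁻¹ = kg·m²·s⁻³·A⁻¹
  (3) [s·A] / [kg⁻¹·m⁻²·s⁴·A²] = kg·m²·s⁻³·A⁻¹
  (4) [kg·s⁻¹] · [m·s⁻¹] = kg·m·s⁻²
  (5) [voltage] = kg·m²·s⁻³·A⁻¹
All reduce to kg·m²·s⁻³·A⁻¹ except (4), which is kg·m·s⁻².

(4)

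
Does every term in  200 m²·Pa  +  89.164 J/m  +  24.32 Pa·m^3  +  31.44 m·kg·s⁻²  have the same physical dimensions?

No

Reduce each to base SI dimensions:
  200 m²·Pa:  Pa·m² = N·m⁻²·m² = kg·m·s⁻²
  89.164 J/m:  J·m⁻¹ = N·m·m⁻¹ = kg·m·s⁻²
  24.32 Pa·m^3:  Pa·m³ = N·m⁻²·m³ = kg·m²·s⁻²
  31.44 m·kg·s⁻²:  kg·m·s⁻²
The terms do not share a single dimension (kg·m²·s⁻² vs kg·m·s⁻²).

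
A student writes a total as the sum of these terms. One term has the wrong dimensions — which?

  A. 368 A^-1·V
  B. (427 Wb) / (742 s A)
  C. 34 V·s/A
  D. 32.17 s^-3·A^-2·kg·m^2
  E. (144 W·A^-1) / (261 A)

C.

Reduce each to base SI dimensions:
  A. V·A⁻¹ = J·C⁻¹·A⁻¹ = kg·m²·s⁻³·A⁻²
  B. [kg·m²·s⁻²·A⁻¹] / [s·A] = kg·m²·s⁻³·A⁻²
  C. V·s·A⁻¹ = J·C⁻¹·s·A⁻¹ = kg·m²·s⁻²·A⁻²
  D. kg·m²·s⁻³·A⁻²
  E. [kg·m²·s⁻³·A⁻¹] / [A] = kg·m²·s⁻³·A⁻²
All reduce to kg·m²·s⁻³·A⁻² except C., which is kg·m²·s⁻²·A⁻².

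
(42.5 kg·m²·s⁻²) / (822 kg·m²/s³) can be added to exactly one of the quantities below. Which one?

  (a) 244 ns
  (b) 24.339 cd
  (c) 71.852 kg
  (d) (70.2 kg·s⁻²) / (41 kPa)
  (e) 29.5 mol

Reference: [kg·m²·s⁻²] / [kg·m²·s⁻³] = s.
Each option:
  (a) s  ← same
  (b) cd
  (c) kg
  (d) [kg·s⁻²] / [kg·m⁻¹·s⁻²] = m
  (e) mol
Only (a) matches s.

(a)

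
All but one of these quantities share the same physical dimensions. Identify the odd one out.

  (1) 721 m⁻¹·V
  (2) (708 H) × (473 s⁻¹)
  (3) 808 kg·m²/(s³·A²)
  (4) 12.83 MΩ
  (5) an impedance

Work out the base dimensions of each:
  (1) V·m⁻¹ = J·C⁻¹·m⁻¹ = kg·m·s⁻³·A⁻¹
  (2) [kg·m²·s⁻²·A⁻²] · [s⁻¹] = kg·m²·s⁻³·A⁻²
  (3) kg·m²·s⁻³·A⁻²
  (4) Ω = V·A⁻¹ = kg·m²·s⁻³·A⁻²
  (5) [impedance] = kg·m²·s⁻³·A⁻²
All reduce to kg·m²·s⁻³·A⁻² except (1), which is kg·m·s⁻³·A⁻¹.

(1)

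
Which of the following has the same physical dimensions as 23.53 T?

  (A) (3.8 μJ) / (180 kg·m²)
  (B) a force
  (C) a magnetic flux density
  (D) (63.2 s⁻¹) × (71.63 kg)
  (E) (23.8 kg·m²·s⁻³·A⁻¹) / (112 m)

Reference: T = Wb·m⁻² = kg·s⁻²·A⁻¹.
Each option:
  (A) [kg·m²·s⁻²] / [kg·m²] = s⁻²
  (B) [force] = kg·m·s⁻²
  (C) [magnetic flux density] = kg·s⁻²·A⁻¹  ← same
  (D) [s⁻¹] · [kg] = kg·s⁻¹
  (E) [kg·m²·s⁻³·A⁻¹] / [m] = kg·m·s⁻³·A⁻¹
Only (C) matches kg·s⁻²·A⁻¹.

(C)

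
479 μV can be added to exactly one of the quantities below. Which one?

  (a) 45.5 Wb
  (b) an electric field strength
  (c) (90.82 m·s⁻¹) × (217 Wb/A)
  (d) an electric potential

(d)

Reference: V = J·C⁻¹ = kg·m²·s⁻³·A⁻¹.
Each option:
  (a) Wb = V·s = kg·m²·s⁻²·A⁻¹
  (b) [electric field strength] = kg·m·s⁻³·A⁻¹
  (c) [m·s⁻¹] · [kg·m²·s⁻²·A⁻²] = kg·m³·s⁻³·A⁻²
  (d) [electric potential] = kg·m²·s⁻³·A⁻¹  ← same
Only (d) matches kg·m²·s⁻³·A⁻¹.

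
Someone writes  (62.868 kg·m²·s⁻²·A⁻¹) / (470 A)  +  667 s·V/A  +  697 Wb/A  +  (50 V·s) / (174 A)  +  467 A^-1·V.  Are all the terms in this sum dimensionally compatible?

No

Dimensions:
  (62.868 kg·m²·s⁻²·A⁻¹) / (470 A):  [kg·m²·s⁻²·A⁻¹] / [A] = kg·m²·s⁻²·A⁻²
  667 s·V/A:  V·s·A⁻¹ = J·C⁻¹·s·A⁻¹ = kg·m²·s⁻²·A⁻²
  697 Wb/A:  Wb·A⁻¹ = V·s·A⁻¹ = kg·m²·s⁻²·A⁻²
  (50 V·s) / (174 A):  [kg·m²·s⁻²·A⁻¹] / [A] = kg·m²·s⁻²·A⁻²
  467 A^-1·V:  V·A⁻¹ = J·C⁻¹·A⁻¹ = kg·m²·s⁻³·A⁻²
The terms do not share a single dimension (kg·m²·s⁻²·A⁻² vs kg·m²·s⁻³·A⁻²).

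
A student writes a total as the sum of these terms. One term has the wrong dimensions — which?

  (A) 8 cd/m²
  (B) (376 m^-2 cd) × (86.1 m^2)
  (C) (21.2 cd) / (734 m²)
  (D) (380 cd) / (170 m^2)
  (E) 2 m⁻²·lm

Work out the base dimensions of each:
  (A) cd·m⁻² = m⁻²·cd
  (B) [m⁻²·cd] · [m²] = cd
  (C) [cd] / [m²] = m⁻²·cd
  (D) [cd] / [m²] = m⁻²·cd
  (E) lm·m⁻² = cd·m⁻² = m⁻²·cd
All reduce to m⁻²·cd except (B), which is cd.

(B)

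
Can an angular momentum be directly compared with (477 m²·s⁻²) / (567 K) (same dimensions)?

No

Expand each in SI base units:
  an angular momentum:  [angular momentum] = kg·m²·s⁻¹
  (477 m²·s⁻²) / (567 K):  [m²·s⁻²] / [K] = m²·s⁻²·K⁻¹
kg·m²·s⁻¹ ≠ m²·s⁻²·K⁻¹, so they cannot be added.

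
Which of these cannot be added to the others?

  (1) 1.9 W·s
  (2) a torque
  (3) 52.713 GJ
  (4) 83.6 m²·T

In SI base units:
  (1) W·s = J·s⁻¹·s = kg·m²·s⁻²
  (2) [torque] = kg·m²·s⁻²
  (3) J = N·m = kg·m²·s⁻²
  (4) T·m² = Wb·m⁻²·m² = kg·m²·s⁻²·A⁻¹
All reduce to kg·m²·s⁻² except (4), which is kg·m²·s⁻²·A⁻¹.

(4)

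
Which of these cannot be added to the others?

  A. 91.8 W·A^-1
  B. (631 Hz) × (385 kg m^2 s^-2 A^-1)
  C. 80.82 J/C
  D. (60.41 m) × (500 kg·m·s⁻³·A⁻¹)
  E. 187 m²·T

E.

Reduce each to base SI dimensions:
  A. W·A⁻¹ = J·s⁻¹·A⁻¹ = kg·m²·s⁻³·A⁻¹
  B. [s⁻¹] · [kg·m²·s⁻²·A⁻¹] = kg·m²·s⁻³·A⁻¹
  C. J·C⁻¹ = N·m·(s·A)⁻¹ = kg·m²·s⁻³·A⁻¹
  D. [m] · [kg·m·s⁻³·A⁻¹] = kg·m²·s⁻³·A⁻¹
  E. T·m² = Wb·m⁻²·m² = kg·m²·s⁻²·A⁻¹
All reduce to kg·m²·s⁻³·A⁻¹ except E., which is kg·m²·s⁻²·A⁻¹.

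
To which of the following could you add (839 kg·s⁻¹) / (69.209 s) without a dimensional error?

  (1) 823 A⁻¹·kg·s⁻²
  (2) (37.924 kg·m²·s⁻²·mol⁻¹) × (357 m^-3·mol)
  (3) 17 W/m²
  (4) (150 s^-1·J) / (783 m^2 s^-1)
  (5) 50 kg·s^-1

Reference: [kg·s⁻¹] / [s] = kg·s⁻².
Each option:
  (1) kg·s⁻²·A⁻¹
  (2) [kg·m²·s⁻²·mol⁻¹] · [m⁻³·mol] = kg·m⁻¹·s⁻²
  (3) W·m⁻² = J·s⁻¹·m⁻² = kg·s⁻³
  (4) [kg·m²·s⁻³] / [m²·s⁻¹] = kg·s⁻²  ← same
  (5) kg·s⁻¹
Only (4) matches kg·s⁻².

(4)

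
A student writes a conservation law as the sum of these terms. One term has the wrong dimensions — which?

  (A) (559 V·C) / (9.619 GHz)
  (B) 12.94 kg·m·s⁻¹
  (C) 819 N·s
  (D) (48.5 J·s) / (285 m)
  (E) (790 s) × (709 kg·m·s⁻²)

Reduce each to base SI dimensions:
  (A) [kg·m²·s⁻²] / [s⁻¹] = kg·m²·s⁻¹
  (B) kg·m·s⁻¹
  (C) N·s = kg·m·s⁻²·s = kg·m·s⁻¹
  (D) [kg·m²·s⁻¹] / [m] = kg·m·s⁻¹
  (E) [s] · [kg·m·s⁻²] = kg·m·s⁻¹
All reduce to kg·m·s⁻¹ except (A), which is kg·m²·s⁻¹.

(A)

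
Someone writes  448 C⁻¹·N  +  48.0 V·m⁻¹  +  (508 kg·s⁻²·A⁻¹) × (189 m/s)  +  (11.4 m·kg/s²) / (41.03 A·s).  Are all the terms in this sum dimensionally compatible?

Work out the base dimensions of each:
  448 C⁻¹·N:  N·C⁻¹ = kg·m·s⁻²·(s·A)⁻¹ = kg·m·s⁻³·A⁻¹
  48.0 V·m⁻¹:  V·m⁻¹ = J·C⁻¹·m⁻¹ = kg·m·s⁻³·A⁻¹
  (508 kg·s⁻²·A⁻¹) × (189 m/s):  [kg·s⁻²·A⁻¹] · [m·s⁻¹] = kg·m·s⁻³·A⁻¹
  (11.4 m·kg/s²) / (41.03 A·s):  [kg·m·s⁻²] / [s·A] = kg·m·s⁻³·A⁻¹
Every term reduces to kg·m·s⁻³·A⁻¹.

Yes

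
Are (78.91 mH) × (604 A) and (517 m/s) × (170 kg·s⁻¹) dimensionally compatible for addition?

Work out the base dimensions of each:
  (78.91 mH) × (604 A):  [kg·m²·s⁻²·A⁻²] · [A] = kg·m²·s⁻²·A⁻¹
  (517 m/s) × (170 kg·s⁻¹):  [m·s⁻¹] · [kg·s⁻¹] = kg·m·s⁻²
kg·m²·s⁻²·A⁻¹ ≠ kg·m·s⁻², so they cannot be added.

No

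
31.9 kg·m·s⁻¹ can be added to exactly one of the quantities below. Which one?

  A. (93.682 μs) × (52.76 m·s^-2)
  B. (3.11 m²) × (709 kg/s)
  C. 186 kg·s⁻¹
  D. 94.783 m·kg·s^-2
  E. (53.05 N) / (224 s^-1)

Reference: kg·m·s⁻¹.
Each option:
  A. [s] · [m·s⁻²] = m·s⁻¹
  B. [m²] · [kg·s⁻¹] = kg·m²·s⁻¹
  C. kg·s⁻¹
  D. kg·m·s⁻²
  E. [kg·m·s⁻²] / [s⁻¹] = kg·m·s⁻¹  ← same
Only E. matches kg·m·s⁻¹.

E.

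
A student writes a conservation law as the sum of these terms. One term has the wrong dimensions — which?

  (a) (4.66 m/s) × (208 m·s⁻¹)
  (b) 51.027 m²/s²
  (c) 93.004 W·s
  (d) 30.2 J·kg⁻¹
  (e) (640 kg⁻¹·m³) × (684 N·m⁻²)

(c)

Reduce each to base SI dimensions:
  (a) [m·s⁻¹] · [m·s⁻¹] = m²·s⁻²
  (b) m²·s⁻²
  (c) W·s = J·s⁻¹·s = kg·m²·s⁻²
  (d) J·kg⁻¹ = N·m·kg⁻¹ = m²·s⁻²
  (e) [kg⁻¹·m³] · [kg·m⁻¹·s⁻²] = m²·s⁻²
All reduce to m²·s⁻² except (c), which is kg·m²·s⁻².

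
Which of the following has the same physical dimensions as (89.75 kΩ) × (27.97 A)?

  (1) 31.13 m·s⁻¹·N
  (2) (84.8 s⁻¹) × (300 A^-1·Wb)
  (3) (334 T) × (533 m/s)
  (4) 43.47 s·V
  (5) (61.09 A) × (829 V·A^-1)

Reference: [kg·m²·s⁻³·A⁻²] · [A] = kg·m²·s⁻³·A⁻¹.
Each option:
  (1) N·m·s⁻¹ = kg·m·s⁻²·m·s⁻¹ = kg·m²·s⁻³
  (2) [s⁻¹] · [kg·m²·s⁻²·A⁻²] = kg·m²·s⁻³·A⁻²
  (3) [kg·s⁻²·A⁻¹] · [m·s⁻¹] = kg·m·s⁻³·A⁻¹
  (4) V·s = J·C⁻¹·s = kg·m²·s⁻²·A⁻¹
  (5) [A] · [kg·m²·s⁻³·A⁻²] = kg·m²·s⁻³·A⁻¹  ← same
Only (5) matches kg·m²·s⁻³·A⁻¹.

(5)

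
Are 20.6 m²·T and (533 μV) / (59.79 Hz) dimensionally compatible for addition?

Work out the base dimensions of each:
  20.6 m²·T:  T·m² = Wb·m⁻²·m² = kg·m²·s⁻²·A⁻¹
  (533 μV) / (59.79 Hz):  [kg·m²·s⁻³·A⁻¹] / [s⁻¹] = kg·m²·s⁻²·A⁻¹
Both are kg·m²·s⁻²·A⁻¹, so they have the same dimensions and can be added.

Yes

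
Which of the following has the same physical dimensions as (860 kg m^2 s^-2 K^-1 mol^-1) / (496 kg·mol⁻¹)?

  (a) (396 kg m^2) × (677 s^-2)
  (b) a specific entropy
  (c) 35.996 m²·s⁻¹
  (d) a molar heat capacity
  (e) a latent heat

(b)

Reference: [kg·m²·s⁻²·K⁻¹·mol⁻¹] / [kg·mol⁻¹] = m²·s⁻²·K⁻¹.
Each option:
  (a) [kg·m²] · [s⁻²] = kg·m²·s⁻²
  (b) [specific entropy] = m²·s⁻²·K⁻¹  ← same
  (c) m²·s⁻¹
  (d) [molar heat capacity] = kg·m²·s⁻²·K⁻¹·mol⁻¹
  (e) [latent heat] = m²·s⁻²
Only (b) matches m²·s⁻²·K⁻¹.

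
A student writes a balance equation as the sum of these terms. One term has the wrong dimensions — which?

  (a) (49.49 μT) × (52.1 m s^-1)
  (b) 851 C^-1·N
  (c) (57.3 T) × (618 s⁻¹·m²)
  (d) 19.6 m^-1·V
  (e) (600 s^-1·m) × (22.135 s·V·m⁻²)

In SI base units:
  (a) [kg·s⁻²·A⁻¹] · [m·s⁻¹] = kg·m·s⁻³·A⁻¹
  (b) N·C⁻¹ = kg·m·s⁻²·(s·A)⁻¹ = kg·m·s⁻³·A⁻¹
  (c) [kg·s⁻²·A⁻¹] · [m²·s⁻¹] = kg·m²·s⁻³·A⁻¹
  (d) V·m⁻¹ = J·C⁻¹·m⁻¹ = kg·m·s⁻³·A⁻¹
  (e) [m·s⁻¹] · [kg·s⁻²·A⁻¹] = kg·m·s⁻³·A⁻¹
All reduce to kg·m·s⁻³·A⁻¹ except (c), which is kg·m²·s⁻³·A⁻¹.

(c)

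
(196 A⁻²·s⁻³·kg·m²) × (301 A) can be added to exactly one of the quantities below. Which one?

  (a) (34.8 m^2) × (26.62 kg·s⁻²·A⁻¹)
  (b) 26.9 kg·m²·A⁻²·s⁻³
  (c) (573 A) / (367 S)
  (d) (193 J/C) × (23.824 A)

Reference: [kg·m²·s⁻³·A⁻²] · [A] = kg·m²·s⁻³·A⁻¹.
Each option:
  (a) [m²] · [kg·s⁻²·A⁻¹] = kg·m²·s⁻²·A⁻¹
  (b) kg·m²·s⁻³·A⁻²
  (c) [A] / [kg⁻¹·m⁻²·s³·A²] = kg·m²·s⁻³·A⁻¹  ← same
  (d) [kg·m²·s⁻³·A⁻¹] · [A] = kg·m²·s⁻³
Only (c) matches kg·m²·s⁻³·A⁻¹.

(c)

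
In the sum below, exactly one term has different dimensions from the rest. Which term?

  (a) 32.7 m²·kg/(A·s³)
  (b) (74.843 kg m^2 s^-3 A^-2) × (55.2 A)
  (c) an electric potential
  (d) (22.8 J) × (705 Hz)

In SI base units:
  (a) kg·m²·s⁻³·A⁻¹
  (b) [kg·m²·s⁻³·A⁻²] · [A] = kg·m²·s⁻³·A⁻¹
  (c) [electric potential] = kg·m²·s⁻³·A⁻¹
  (d) [kg·m²·s⁻²] · [s⁻¹] = kg·m²·s⁻³
All reduce to kg·m²·s⁻³·A⁻¹ except (d), which is kg·m²·s⁻³.

(d)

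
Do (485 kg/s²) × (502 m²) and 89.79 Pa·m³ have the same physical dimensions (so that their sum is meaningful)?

Yes

Reduce each to base SI dimensions:
  (485 kg/s²) × (502 m²):  [kg·s⁻²] · [m²] = kg·m²·s⁻²
  89.79 Pa·m³:  Pa·m³ = N·m⁻²·m³ = kg·m²·s⁻²
Both are kg·m²·s⁻², so they have the same dimensions and can be added.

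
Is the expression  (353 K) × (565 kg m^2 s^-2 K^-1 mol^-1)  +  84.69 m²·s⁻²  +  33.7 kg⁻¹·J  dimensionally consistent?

No

Expand each in SI base units:
  (353 K) × (565 kg m^2 s^-2 K^-1 mol^-1):  [K] · [kg·m²·s⁻²·K⁻¹·mol⁻¹] = kg·m²·s⁻²·mol⁻¹
  84.69 m²·s⁻²:  m²·s⁻²
  33.7 kg⁻¹·J:  J·kg⁻¹ = N·m·kg⁻¹ = m²·s⁻²
The terms do not share a single dimension (kg·m²·s⁻²·mol⁻¹ vs m²·s⁻²).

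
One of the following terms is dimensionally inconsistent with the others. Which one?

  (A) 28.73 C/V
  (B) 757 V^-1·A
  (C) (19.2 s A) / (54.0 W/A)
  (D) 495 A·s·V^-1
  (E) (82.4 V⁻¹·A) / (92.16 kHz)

(B)

Work out the base dimensions of each:
  (A) C·V⁻¹ = s·A·(J·C⁻¹)⁻¹ = kg⁻¹·m⁻²·s⁴·A²
  (B) A·V⁻¹ = A·(J·C⁻¹)⁻¹ = kg⁻¹·m⁻²·s³·A²
  (C) [s·A] / [kg·m²·s⁻³·A⁻¹] = kg⁻¹·m⁻²·s⁴·A²
  (D) A·s·V⁻¹ = A·s·(J·C⁻¹)⁻¹ = kg⁻¹·m⁻²·s⁴·A²
  (E) [kg⁻¹·m⁻²·s³·A²] / [s⁻¹] = kg⁻¹·m⁻²·s⁴·A²
All reduce to kg⁻¹·m⁻²·s⁴·A² except (B), which is kg⁻¹·m⁻²·s³·A².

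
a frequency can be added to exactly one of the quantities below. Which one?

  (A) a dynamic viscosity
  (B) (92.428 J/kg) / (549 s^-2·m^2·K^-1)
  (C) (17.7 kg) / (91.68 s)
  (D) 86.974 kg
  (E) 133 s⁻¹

Reference: [frequency] = s⁻¹.
Each option:
  (A) [dynamic viscosity] = kg·m⁻¹·s⁻¹
  (B) [m²·s⁻²] / [m²·s⁻²·K⁻¹] = K
  (C) [kg] / [s] = kg·s⁻¹
  (D) kg
  (E) s⁻¹  ← same
Only (E) matches s⁻¹.

(E)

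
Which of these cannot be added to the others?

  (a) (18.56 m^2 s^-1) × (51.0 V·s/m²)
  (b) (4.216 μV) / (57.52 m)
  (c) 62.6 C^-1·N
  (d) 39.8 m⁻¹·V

In SI base units:
  (a) [m²·s⁻¹] · [kg·s⁻²·A⁻¹] = kg·m²·s⁻³·A⁻¹
  (b) [kg·m²·s⁻³·A⁻¹] / [m] = kg·m·s⁻³·A⁻¹
  (c) N·C⁻¹ = kg·m·s⁻²·(s·A)⁻¹ = kg·m·s⁻³·A⁻¹
  (d) V·m⁻¹ = J·C⁻¹·m⁻¹ = kg·m·s⁻³·A⁻¹
All reduce to kg·m·s⁻³·A⁻¹ except (a), which is kg·m²·s⁻³·A⁻¹.

(a)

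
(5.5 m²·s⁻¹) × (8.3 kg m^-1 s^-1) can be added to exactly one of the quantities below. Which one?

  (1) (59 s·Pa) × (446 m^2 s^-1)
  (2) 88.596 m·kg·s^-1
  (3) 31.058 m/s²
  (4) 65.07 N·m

(1)

Reference: [m²·s⁻¹] · [kg·m⁻¹·s⁻¹] = kg·m·s⁻².
Each option:
  (1) [kg·m⁻¹·s⁻¹] · [m²·s⁻¹] = kg·m·s⁻²  ← same
  (2) kg·m·s⁻¹
  (3) m·s⁻²
  (4) N·m = kg·m·s⁻²·m = kg·m²·s⁻²
Only (1) matches kg·m·s⁻².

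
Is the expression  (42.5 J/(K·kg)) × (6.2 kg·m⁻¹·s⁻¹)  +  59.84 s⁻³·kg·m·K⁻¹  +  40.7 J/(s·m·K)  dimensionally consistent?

Yes

Reduce each to base SI dimensions:
  (42.5 J/(K·kg)) × (6.2 kg·m⁻¹·s⁻¹):  [m²·s⁻²·K⁻¹] · [kg·m⁻¹·s⁻¹] = kg·m·s⁻³·K⁻¹
  59.84 s⁻³·kg·m·K⁻¹:  kg·m·s⁻³·K⁻¹
  40.7 J/(s·m·K):  J·s⁻¹·m⁻¹·K⁻¹ = N·m·s⁻¹·m⁻¹·K⁻¹ = kg·m·s⁻³·K⁻¹
Every term reduces to kg·m·s⁻³·K⁻¹.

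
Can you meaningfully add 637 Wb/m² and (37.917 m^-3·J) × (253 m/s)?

No

Dimensions:
  637 Wb/m²:  Wb·m⁻² = V·s·m⁻² = kg·s⁻²·A⁻¹
  (37.917 m^-3·J) × (253 m/s):  [kg·m⁻¹·s⁻²] · [m·s⁻¹] = kg·s⁻³
kg·s⁻²·A⁻¹ ≠ kg·s⁻³, so they cannot be added.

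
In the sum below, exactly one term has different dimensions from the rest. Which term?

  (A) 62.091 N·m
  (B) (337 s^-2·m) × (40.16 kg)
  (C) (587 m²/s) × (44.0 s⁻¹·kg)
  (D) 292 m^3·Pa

(B)

In SI base units:
  (A) N·m = kg·m·s⁻²·m = kg·m²·s⁻²
  (B) [m·s⁻²] · [kg] = kg·m·s⁻²
  (C) [m²·s⁻¹] · [kg·s⁻¹] = kg·m²·s⁻²
  (D) Pa·m³ = N·m⁻²·m³ = kg·m²·s⁻²
All reduce to kg·m²·s⁻² except (B), which is kg·m·s⁻².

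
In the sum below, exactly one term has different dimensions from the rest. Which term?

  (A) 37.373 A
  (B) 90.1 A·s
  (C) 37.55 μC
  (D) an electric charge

(A)

In SI base units:
  (A) A
  (B) A·s = s·A
  (C) C = s·A
  (D) [electric charge] = s·A
All reduce to s·A except (A), which is A.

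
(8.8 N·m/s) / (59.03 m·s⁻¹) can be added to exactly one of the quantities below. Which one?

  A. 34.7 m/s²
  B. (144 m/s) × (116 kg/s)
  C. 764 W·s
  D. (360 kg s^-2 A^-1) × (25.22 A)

B.

Reference: [kg·m²·s⁻³] / [m·s⁻¹] = kg·m·s⁻².
Each option:
  A. m·s⁻²
  B. [m·s⁻¹] · [kg·s⁻¹] = kg·m·s⁻²  ← same
  C. W·s = J·s⁻¹·s = kg·m²·s⁻²
  D. [kg·s⁻²·A⁻¹] · [A] = kg·s⁻²
Only B. matches kg·m·s⁻².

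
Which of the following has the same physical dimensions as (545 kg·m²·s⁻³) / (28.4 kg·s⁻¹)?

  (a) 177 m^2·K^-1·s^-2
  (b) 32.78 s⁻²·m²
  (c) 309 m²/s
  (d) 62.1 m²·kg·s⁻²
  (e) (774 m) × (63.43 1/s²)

Reference: [kg·m²·s⁻³] / [kg·s⁻¹] = m²·s⁻².
Each option:
  (a) m²·s⁻²·K⁻¹
  (b) m²·s⁻²  ← same
  (c) m²·s⁻¹
  (d) kg·m²·s⁻²
  (e) [m] · [s⁻²] = m·s⁻²
Only (b) matches m²·s⁻².

(b)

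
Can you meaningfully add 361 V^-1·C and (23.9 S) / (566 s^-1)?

Yes

Expand each in SI base units:
  361 V^-1·C:  C·V⁻¹ = s·A·(J·C⁻¹)⁻¹ = kg⁻¹·m⁻²·s⁴·A²
  (23.9 S) / (566 s^-1):  [kg⁻¹·m⁻²·s³·A²] / [s⁻¹] = kg⁻¹·m⁻²·s⁴·A²
Both are kg⁻¹·m⁻²·s⁴·A², so they have the same dimensions and can be added.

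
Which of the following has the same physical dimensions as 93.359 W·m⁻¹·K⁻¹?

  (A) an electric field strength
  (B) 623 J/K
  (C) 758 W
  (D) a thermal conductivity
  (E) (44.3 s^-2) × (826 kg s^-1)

(D)

Reference: W·m⁻¹·K⁻¹ = J·s⁻¹·m⁻¹·K⁻¹ = kg·m·s⁻³·K⁻¹.
Each option:
  (A) [electric field strength] = kg·m·s⁻³·A⁻¹
  (B) J·K⁻¹ = N·m·K⁻¹ = kg·m²·s⁻²·K⁻¹
  (C) W = J·s⁻¹ = kg·m²·s⁻³
  (D) [thermal conductivity] = kg·m·s⁻³·K⁻¹  ← same
  (E) [s⁻²] · [kg·s⁻¹] = kg·s⁻³
Only (D) matches kg·m·s⁻³·K⁻¹.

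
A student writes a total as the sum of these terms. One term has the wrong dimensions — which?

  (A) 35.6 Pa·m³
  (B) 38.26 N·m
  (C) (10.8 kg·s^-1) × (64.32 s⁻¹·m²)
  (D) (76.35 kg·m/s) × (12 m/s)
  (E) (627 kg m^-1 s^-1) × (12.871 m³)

Work out the base dimensions of each:
  (A) Pa·m³ = N·m⁻²·m³ = kg·m²·s⁻²
  (B) N·m = kg·m·s⁻²·m = kg·m²·s⁻²
  (C) [kg·s⁻¹] · [m²·s⁻¹] = kg·m²·s⁻²
  (D) [kg·m·s⁻¹] · [m·s⁻¹] = kg·m²·s⁻²
  (E) [kg·m⁻¹·s⁻¹] · [m³] = kg·m²·s⁻¹
All reduce to kg·m²·s⁻² except (E), which is kg·m²·s⁻¹.

(E)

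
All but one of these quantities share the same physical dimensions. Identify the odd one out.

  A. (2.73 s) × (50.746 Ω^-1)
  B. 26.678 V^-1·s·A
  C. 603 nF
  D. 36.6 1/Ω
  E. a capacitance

In SI base units:
  A. [s] · [kg⁻¹·m⁻²·s³·A²] = kg⁻¹·m⁻²·s⁴·A²
  B. A·s·V⁻¹ = A·s·(J·C⁻¹)⁻¹ = kg⁻¹·m⁻²·s⁴·A²
  C. F = C·V⁻¹ = kg⁻¹·m⁻²·s⁴·A²
  D. Ω⁻¹ = (V·A⁻¹)⁻¹ = kg⁻¹·m⁻²·s³·A²
  E. [capacitance] = kg⁻¹·m⁻²·s⁴·A²
All reduce to kg⁻¹·m⁻²·s⁴·A² except D., which is kg⁻¹·m⁻²·s³·A².

D.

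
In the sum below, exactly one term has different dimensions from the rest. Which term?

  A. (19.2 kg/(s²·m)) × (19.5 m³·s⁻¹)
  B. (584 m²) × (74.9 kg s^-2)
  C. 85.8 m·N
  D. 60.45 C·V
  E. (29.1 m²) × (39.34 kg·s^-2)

In SI base units:
  A. [kg·m⁻¹·s⁻²] · [m³·s⁻¹] = kg·m²·s⁻³
  B. [m²] · [kg·s⁻²] = kg·m²·s⁻²
  C. N·m = kg·m·s⁻²·m = kg·m²·s⁻²
  D. C·V = s·A·J·C⁻¹ = kg·m²·s⁻²
  E. [m²] · [kg·s⁻²] = kg·m²·s⁻²
All reduce to kg·m²·s⁻² except A., which is kg·m²·s⁻³.

A.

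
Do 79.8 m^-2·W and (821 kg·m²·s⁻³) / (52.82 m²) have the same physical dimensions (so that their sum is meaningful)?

In SI base units:
  79.8 m^-2·W:  W·m⁻² = J·s⁻¹·m⁻² = kg·s⁻³
  (821 kg·m²·s⁻³) / (52.82 m²):  [kg·m²·s⁻³] / [m²] = kg·s⁻³
Both are kg·s⁻³, so they have the same dimensions and can be added.

Yes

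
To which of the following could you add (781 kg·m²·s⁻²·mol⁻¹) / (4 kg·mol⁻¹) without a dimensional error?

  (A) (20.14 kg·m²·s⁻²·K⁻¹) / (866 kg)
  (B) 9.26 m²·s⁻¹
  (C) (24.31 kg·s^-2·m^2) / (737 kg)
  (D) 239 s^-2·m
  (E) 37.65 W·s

(C)

Reference: [kg·m²·s⁻²·mol⁻¹] / [kg·mol⁻¹] = m²·s⁻².
Each option:
  (A) [kg·m²·s⁻²·K⁻¹] / [kg] = m²·s⁻²·K⁻¹
  (B) m²·s⁻¹
  (C) [kg·m²·s⁻²] / [kg] = m²·s⁻²  ← same
  (D) m·s⁻²
  (E) W·s = J·s⁻¹·s = kg·m²·s⁻²
Only (C) matches m²·s⁻².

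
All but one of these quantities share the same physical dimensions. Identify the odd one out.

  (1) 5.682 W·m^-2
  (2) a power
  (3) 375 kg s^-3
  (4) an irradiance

(2)

Dimensions:
  (1) W·m⁻² = J·s⁻¹·m⁻² = kg·s⁻³
  (2) [power] = kg·m²·s⁻³
  (3) kg·s⁻³
  (4) [irradiance] = kg·s⁻³
All reduce to kg·s⁻³ except (2), which is kg·m²·s⁻³.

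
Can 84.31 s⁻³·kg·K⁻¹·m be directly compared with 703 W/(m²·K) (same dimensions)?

Dimensions:
  84.31 s⁻³·kg·K⁻¹·m:  kg·m·s⁻³·K⁻¹
  703 W/(m²·K):  W·m⁻²·K⁻¹ = J·s⁻¹·m⁻²·K⁻¹ = kg·s⁻³·K⁻¹
kg·m·s⁻³·K⁻¹ ≠ kg·s⁻³·K⁻¹, so they cannot be added.

No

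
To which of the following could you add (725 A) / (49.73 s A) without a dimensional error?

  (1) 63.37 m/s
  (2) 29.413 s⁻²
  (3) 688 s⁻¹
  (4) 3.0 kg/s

Reference: [A] / [s·A] = s⁻¹.
Each option:
  (1) m·s⁻¹
  (2) s⁻²
  (3) s⁻¹  ← same
  (4) kg·s⁻¹
Only (3) matches s⁻¹.

(3)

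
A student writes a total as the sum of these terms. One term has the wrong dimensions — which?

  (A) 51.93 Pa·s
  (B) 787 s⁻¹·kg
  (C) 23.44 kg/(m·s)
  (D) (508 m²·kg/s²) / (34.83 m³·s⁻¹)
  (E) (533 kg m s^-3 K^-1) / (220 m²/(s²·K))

Dimensions:
  (A) Pa·s = N·m⁻²·s = kg·m⁻¹·s⁻¹
  (B) kg·s⁻¹
  (C) kg·m⁻¹·s⁻¹
  (D) [kg·m²·s⁻²] / [m³·s⁻¹] = kg·m⁻¹·s⁻¹
  (E) [kg·m·s⁻³·K⁻¹] / [m²·s⁻²·K⁻¹] = kg·m⁻¹·s⁻¹
All reduce to kg·m⁻¹·s⁻¹ except (B), which is kg·s⁻¹.

(B)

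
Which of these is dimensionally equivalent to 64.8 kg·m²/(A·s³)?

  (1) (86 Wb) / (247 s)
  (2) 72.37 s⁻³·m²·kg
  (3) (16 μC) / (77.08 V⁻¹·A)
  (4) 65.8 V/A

(1)

Reference: kg·m²·s⁻³·A⁻¹.
Each option:
  (1) [kg·m²·s⁻²·A⁻¹] / [s] = kg·m²·s⁻³·A⁻¹  ← same
  (2) kg·m²·s⁻³
  (3) [s·A] / [kg⁻¹·m⁻²·s³·A²] = kg·m²·s⁻²·A⁻¹
  (4) V·A⁻¹ = J·C⁻¹·A⁻¹ = kg·m²·s⁻³·A⁻²
Only (1) matches kg·m²·s⁻³·A⁻¹.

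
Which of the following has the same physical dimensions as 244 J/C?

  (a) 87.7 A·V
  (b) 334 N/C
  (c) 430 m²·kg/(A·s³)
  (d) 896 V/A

(c)

Reference: J·C⁻¹ = N·m·(s·A)⁻¹ = kg·m²·s⁻³·A⁻¹.
Each option:
  (a) V·A = J·C⁻¹·A = kg·m²·s⁻³
  (b) N·C⁻¹ = kg·m·s⁻²·(s·A)⁻¹ = kg·m·s⁻³·A⁻¹
  (c) kg·m²·s⁻³·A⁻¹  ← same
  (d) V·A⁻¹ = J·C⁻¹·A⁻¹ = kg·m²·s⁻³·A⁻²
Only (c) matches kg·m²·s⁻³·A⁻¹.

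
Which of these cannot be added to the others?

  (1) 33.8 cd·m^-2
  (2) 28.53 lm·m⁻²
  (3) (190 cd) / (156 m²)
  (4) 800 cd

In SI base units:
  (1) cd·m⁻² = m⁻²·cd
  (2) lm·m⁻² = cd·m⁻² = m⁻²·cd
  (3) [cd] / [m²] = m⁻²·cd
  (4) cd
All reduce to m⁻²·cd except (4), which is cd.

(4)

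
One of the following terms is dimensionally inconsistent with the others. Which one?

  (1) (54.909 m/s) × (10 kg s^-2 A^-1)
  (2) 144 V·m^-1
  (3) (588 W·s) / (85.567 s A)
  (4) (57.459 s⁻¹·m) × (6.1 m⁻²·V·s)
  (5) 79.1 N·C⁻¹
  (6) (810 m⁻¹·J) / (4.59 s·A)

(3)

Reduce each to base SI dimensions:
  (1) [m·s⁻¹] · [kg·s⁻²·A⁻¹] = kg·m·s⁻³·A⁻¹
  (2) V·m⁻¹ = J·C⁻¹·m⁻¹ = kg·m·s⁻³·A⁻¹
  (3) [kg·m²·s⁻²] / [s·A] = kg·m²·s⁻³·A⁻¹
  (4) [m·s⁻¹] · [kg·s⁻²·A⁻¹] = kg·m·s⁻³·A⁻¹
  (5) N·C⁻¹ = kg·m·s⁻²·(s·A)⁻¹ = kg·m·s⁻³·A⁻¹
  (6) [kg·m·s⁻²] / [s·A] = kg·m·s⁻³·A⁻¹
All reduce to kg·m·s⁻³·A⁻¹ except (3), which is kg·m²·s⁻³·A⁻¹.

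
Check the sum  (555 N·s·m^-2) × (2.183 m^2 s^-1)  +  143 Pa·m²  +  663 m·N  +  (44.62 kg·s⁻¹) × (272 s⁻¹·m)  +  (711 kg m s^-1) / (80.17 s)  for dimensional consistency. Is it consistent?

Work out the base dimensions of each:
  (555 N·s·m^-2) × (2.183 m^2 s^-1):  [kg·m⁻¹·s⁻¹] · [m²·s⁻¹] = kg·m·s⁻²
  143 Pa·m²:  Pa·m² = N·m⁻²·m² = kg·m·s⁻²
  663 m·N:  N·m = kg·m·s⁻²·m = kg·m²·s⁻²
  (44.62 kg·s⁻¹) × (272 s⁻¹·m):  [kg·s⁻¹] · [m·s⁻¹] = kg·m·s⁻²
  (711 kg m s^-1) / (80.17 s):  [kg·m·s⁻¹] / [s] = kg·m·s⁻²
The terms do not share a single dimension (kg·m²·s⁻² vs kg·m·s⁻²).

No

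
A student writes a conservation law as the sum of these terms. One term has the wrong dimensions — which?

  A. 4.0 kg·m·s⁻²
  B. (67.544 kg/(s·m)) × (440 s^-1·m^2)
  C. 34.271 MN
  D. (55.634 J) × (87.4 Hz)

D.

Work out the base dimensions of each:
  A. kg·m·s⁻²
  B. [kg·m⁻¹·s⁻¹] · [m²·s⁻¹] = kg·m·s⁻²
  C. N = kg·m·s⁻²
  D. [kg·m²·s⁻²] · [s⁻¹] = kg·m²·s⁻³
All reduce to kg·m·s⁻² except D., which is kg·m²·s⁻³.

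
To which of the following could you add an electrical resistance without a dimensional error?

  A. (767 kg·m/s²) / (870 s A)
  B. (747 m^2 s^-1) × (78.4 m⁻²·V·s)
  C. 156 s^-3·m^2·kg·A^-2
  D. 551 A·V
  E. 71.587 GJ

Reference: [electrical resistance] = kg·m²·s⁻³·A⁻².
Each option:
  A. [kg·m·s⁻²] / [s·A] = kg·m·s⁻³·A⁻¹
  B. [m²·s⁻¹] · [kg·s⁻²·A⁻¹] = kg·m²·s⁻³·A⁻¹
  C. kg·m²·s⁻³·A⁻²  ← same
  D. V·A = J·C⁻¹·A = kg·m²·s⁻³
  E. J = N·m = kg·m²·s⁻²
Only C. matches kg·m²·s⁻³·A⁻².

C.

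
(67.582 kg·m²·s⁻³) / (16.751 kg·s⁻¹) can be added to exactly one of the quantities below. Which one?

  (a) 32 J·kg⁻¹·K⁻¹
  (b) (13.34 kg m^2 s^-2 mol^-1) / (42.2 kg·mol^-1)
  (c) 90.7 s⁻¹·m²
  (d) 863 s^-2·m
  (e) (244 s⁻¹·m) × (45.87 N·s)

Reference: [kg·m²·s⁻³] / [kg·s⁻¹] = m²·s⁻².
Each option:
  (a) J·kg⁻¹·K⁻¹ = N·m·kg⁻¹·K⁻¹ = m²·s⁻²·K⁻¹
  (b) [kg·m²·s⁻²·mol⁻¹] / [kg·mol⁻¹] = m²·s⁻²  ← same
  (c) m²·s⁻¹
  (d) m·s⁻²
  (e) [m·s⁻¹] · [kg·m·s⁻¹] = kg·m²·s⁻²
Only (b) matches m²·s⁻².

(b)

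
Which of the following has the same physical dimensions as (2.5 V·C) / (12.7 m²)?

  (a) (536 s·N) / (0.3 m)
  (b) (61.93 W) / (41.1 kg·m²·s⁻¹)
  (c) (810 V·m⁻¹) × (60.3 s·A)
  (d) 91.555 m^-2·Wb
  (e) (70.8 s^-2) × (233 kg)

Reference: [kg·m²·s⁻²] / [m²] = kg·s⁻².
Each option:
  (a) [kg·m·s⁻¹] / [m] = kg·s⁻¹
  (b) [kg·m²·s⁻³] / [kg·m²·s⁻¹] = s⁻²
  (c) [kg·m·s⁻³·A⁻¹] · [s·A] = kg·m·s⁻²
  (d) Wb·m⁻² = V·s·m⁻² = kg·s⁻²·A⁻¹
  (e) [s⁻²] · [kg] = kg·s⁻²  ← same
Only (e) matches kg·s⁻².

(e)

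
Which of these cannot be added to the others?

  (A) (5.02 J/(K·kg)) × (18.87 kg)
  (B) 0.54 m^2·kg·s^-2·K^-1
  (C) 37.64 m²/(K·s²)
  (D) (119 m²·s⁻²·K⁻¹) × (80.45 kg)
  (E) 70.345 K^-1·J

In SI base units:
  (A) [m²·s⁻²·K⁻¹] · [kg] = kg·m²·s⁻²·K⁻¹
  (B) kg·m²·s⁻²·K⁻¹
  (C) m²·s⁻²·K⁻¹
  (D) [m²·s⁻²·K⁻¹] · [kg] = kg·m²·s⁻²·K⁻¹
  (E) J·K⁻¹ = N·m·K⁻¹ = kg·m²·s⁻²·K⁻¹
All reduce to kg·m²·s⁻²·K⁻¹ except (C), which is m²·s⁻²·K⁻¹.

(C)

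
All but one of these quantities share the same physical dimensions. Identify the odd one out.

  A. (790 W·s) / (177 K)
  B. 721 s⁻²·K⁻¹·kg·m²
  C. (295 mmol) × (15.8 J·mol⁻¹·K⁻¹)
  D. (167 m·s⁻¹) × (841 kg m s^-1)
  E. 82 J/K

D.

In SI base units:
  A. [kg·m²·s⁻²] / [K] = kg·m²·s⁻²·K⁻¹
  B. kg·m²·s⁻²·K⁻¹
  C. [mol] · [kg·m²·s⁻²·K⁻¹·mol⁻¹] = kg·m²·s⁻²·K⁻¹
  D. [m·s⁻¹] · [kg·m·s⁻¹] = kg·m²·s⁻²
  E. J·K⁻¹ = N·m·K⁻¹ = kg·m²·s⁻²·K⁻¹
All reduce to kg·m²·s⁻²·K⁻¹ except D., which is kg·m²·s⁻².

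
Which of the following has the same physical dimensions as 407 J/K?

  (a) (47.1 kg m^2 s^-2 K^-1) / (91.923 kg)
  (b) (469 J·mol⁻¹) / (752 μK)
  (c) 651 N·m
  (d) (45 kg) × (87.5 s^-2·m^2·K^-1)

(d)

Reference: J·K⁻¹ = N·m·K⁻¹ = kg·m²·s⁻²·K⁻¹.
Each option:
  (a) [kg·m²·s⁻²·K⁻¹] / [kg] = m²·s⁻²·K⁻¹
  (b) [kg·m²·s⁻²·mol⁻¹] / [K] = kg·m²·s⁻²·K⁻¹·mol⁻¹
  (c) N·m = kg·m·s⁻²·m = kg·m²·s⁻²
  (d) [kg] · [m²·s⁻²·K⁻¹] = kg·m²·s⁻²·K⁻¹  ← same
Only (d) matches kg·m²·s⁻²·K⁻¹.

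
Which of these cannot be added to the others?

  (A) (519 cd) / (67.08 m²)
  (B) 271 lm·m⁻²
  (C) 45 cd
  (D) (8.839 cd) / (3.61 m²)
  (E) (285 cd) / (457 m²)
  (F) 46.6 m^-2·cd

(C)

Dimensions:
  (A) [cd] / [m²] = m⁻²·cd
  (B) lm·m⁻² = cd·m⁻² = m⁻²·cd
  (C) cd
  (D) [cd] / [m²] = m⁻²·cd
  (E) [cd] / [m²] = m⁻²·cd
  (F) cd·m⁻² = m⁻²·cd
All reduce to m⁻²·cd except (C), which is cd.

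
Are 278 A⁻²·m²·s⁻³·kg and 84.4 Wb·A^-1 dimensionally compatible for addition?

No

Work out the base dimensions of each:
  278 A⁻²·m²·s⁻³·kg:  kg·m²·s⁻³·A⁻²
  84.4 Wb·A^-1:  Wb·A⁻¹ = V·s·A⁻¹ = kg·m²·s⁻²·A⁻²
kg·m²·s⁻³·A⁻² ≠ kg·m²·s⁻²·A⁻², so they cannot be added.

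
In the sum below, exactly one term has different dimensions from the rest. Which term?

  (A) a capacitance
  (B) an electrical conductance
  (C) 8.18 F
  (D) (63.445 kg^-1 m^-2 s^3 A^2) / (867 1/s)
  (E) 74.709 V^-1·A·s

Work out the base dimensions of each:
  (A) [capacitance] = kg⁻¹·m⁻²·s⁴·A²
  (B) [electrical conductance] = kg⁻¹·m⁻²·s³·A²
  (C) F = C·V⁻¹ = kg⁻¹·m⁻²·s⁴·A²
  (D) [kg⁻¹·m⁻²·s³·A²] / [s⁻¹] = kg⁻¹·m⁻²·s⁴·A²
  (E) A·s·V⁻¹ = A·s·(J·C⁻¹)⁻¹ = kg⁻¹·m⁻²·s⁴·A²
All reduce to kg⁻¹·m⁻²·s⁴·A² except (B), which is kg⁻¹·m⁻²·s³·A².

(B)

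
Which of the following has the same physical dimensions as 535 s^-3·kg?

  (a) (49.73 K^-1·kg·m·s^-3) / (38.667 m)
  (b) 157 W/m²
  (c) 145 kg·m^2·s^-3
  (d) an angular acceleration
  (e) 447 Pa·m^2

(b)

Reference: kg·s⁻³.
Each option:
  (a) [kg·m·s⁻³·K⁻¹] / [m] = kg·s⁻³·K⁻¹
  (b) W·m⁻² = J·s⁻¹·m⁻² = kg·s⁻³  ← same
  (c) kg·m²·s⁻³
  (d) [angular acceleration] = s⁻²
  (e) Pa·m² = N·m⁻²·m² = kg·m·s⁻²
Only (b) matches kg·s⁻³.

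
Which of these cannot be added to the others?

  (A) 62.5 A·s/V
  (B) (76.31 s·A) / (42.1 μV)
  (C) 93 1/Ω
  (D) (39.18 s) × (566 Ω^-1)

Expand each in SI base units:
  (A) A·s·V⁻¹ = A·s·(J·C⁻¹)⁻¹ = kg⁻¹·m⁻²·s⁴·A²
  (B) [s·A] / [kg·m²·s⁻³·A⁻¹] = kg⁻¹·m⁻²·s⁴·A²
  (C) Ω⁻¹ = (V·A⁻¹)⁻¹ = kg⁻¹·m⁻²·s³·A²
  (D) [s] · [kg⁻¹·m⁻²·s³·A²] = kg⁻¹·m⁻²·s⁴·A²
All reduce to kg⁻¹·m⁻²·s⁴·A² except (C), which is kg⁻¹·m⁻²·s³·A².

(C)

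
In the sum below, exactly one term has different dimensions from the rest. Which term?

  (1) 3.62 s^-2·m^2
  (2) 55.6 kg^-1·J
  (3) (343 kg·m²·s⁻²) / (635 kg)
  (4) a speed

Expand each in SI base units:
  (1) m²·s⁻²
  (2) J·kg⁻¹ = N·m·kg⁻¹ = m²·s⁻²
  (3) [kg·m²·s⁻²] / [kg] = m²·s⁻²
  (4) [speed] = m·s⁻¹
All reduce to m²·s⁻² except (4), which is m·s⁻¹.

(4)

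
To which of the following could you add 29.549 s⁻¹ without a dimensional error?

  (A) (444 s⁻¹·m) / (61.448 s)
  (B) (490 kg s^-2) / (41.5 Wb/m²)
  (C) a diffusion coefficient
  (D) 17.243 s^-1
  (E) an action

Reference: s⁻¹.
Each option:
  (A) [m·s⁻¹] / [s] = m·s⁻²
  (B) [kg·s⁻²] / [kg·s⁻²·A⁻¹] = A
  (C) [diffusion coefficient] = m²·s⁻¹
  (D) s⁻¹  ← same
  (E) [action] = kg·m²·s⁻¹
Only (D) matches s⁻¹.

(D)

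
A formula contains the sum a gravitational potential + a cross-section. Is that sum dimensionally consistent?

No

In SI base units:
  a gravitational potential:  [gravitational potential] = m²·s⁻²
  a cross-section:  [cross-section] = m²
m²·s⁻² ≠ m², so they cannot be added.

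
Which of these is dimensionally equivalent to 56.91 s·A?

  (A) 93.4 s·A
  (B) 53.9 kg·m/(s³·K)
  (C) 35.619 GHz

(A)

Reference: s·A.
Each option:
  (A) A·s = s·A  ← same
  (B) kg·m·s⁻³·K⁻¹
  (C) Hz = s⁻¹
Only (A) matches s·A.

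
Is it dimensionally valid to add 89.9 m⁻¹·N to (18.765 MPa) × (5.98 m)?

Yes

Reduce each to base SI dimensions:
  89.9 m⁻¹·N:  N·m⁻¹ = kg·m·s⁻²·m⁻¹ = kg·s⁻²
  (18.765 MPa) × (5.98 m):  [kg·m⁻¹·s⁻²] · [m] = kg·s⁻²
Both are kg·s⁻², so they have the same dimensions and can be added.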